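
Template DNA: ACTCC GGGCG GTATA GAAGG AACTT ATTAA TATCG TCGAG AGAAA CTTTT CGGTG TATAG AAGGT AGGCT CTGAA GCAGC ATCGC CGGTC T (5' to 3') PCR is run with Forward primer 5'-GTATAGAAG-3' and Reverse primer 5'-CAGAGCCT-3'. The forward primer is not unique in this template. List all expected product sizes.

63 bp, 19 bp

The forward primer GTATAGAAG matches the top strand at positions 11–19, 55–63.
The reverse primer's reverse complement is AGGCTCTG, matching at positions 66–73.
Each forward site pairs with the reverse site to give a product ending at position 73: sizes 63, 19 bp.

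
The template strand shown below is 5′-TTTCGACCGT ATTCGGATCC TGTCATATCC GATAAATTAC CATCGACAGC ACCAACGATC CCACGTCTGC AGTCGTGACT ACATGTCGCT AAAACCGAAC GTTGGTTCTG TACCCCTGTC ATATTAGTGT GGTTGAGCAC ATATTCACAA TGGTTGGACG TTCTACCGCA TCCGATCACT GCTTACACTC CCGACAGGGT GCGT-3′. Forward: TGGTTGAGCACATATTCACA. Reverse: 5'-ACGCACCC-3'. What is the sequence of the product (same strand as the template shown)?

Scanning the template, TGGTTGAGCACATATTCACA occurs at positions 130–149; this primer anneals to the bottom strand there with its 3' end pointing downstream.
The reverse primer's reverse complement is GGGTGCGT, which matches the template at positions 197–204.
The product is the template from position 130 through 204 (75 bp).

5'-TGGTTGAGCACATATTCACAATGGTTGGACGTTCTACCGCATCCGATCACTGCTTACACTCCCGACAGGGTGCGT-3'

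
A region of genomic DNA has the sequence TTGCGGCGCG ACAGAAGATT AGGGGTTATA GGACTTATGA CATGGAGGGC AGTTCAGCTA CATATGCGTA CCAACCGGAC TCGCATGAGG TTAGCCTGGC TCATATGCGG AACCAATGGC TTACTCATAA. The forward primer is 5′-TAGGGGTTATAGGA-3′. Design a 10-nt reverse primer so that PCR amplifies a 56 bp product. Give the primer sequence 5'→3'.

5'-GTTGGTACGC-3'

The forward primer binds at positions 20–33, so a 56 bp product ends at position 20 + 56 − 1 = 75.
The reverse primer anneals to the top strand over positions 66–75, i.e. to GCGTACCAAC.
Its sequence written 5'→3' is the reverse complement: GTTGGTACGC.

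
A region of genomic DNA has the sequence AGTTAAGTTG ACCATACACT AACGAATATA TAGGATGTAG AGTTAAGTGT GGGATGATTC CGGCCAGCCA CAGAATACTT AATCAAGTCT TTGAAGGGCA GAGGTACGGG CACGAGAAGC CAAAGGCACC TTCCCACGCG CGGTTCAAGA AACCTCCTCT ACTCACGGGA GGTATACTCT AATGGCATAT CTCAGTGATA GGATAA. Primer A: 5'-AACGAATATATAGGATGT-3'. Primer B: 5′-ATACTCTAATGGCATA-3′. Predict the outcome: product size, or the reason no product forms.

Primer A (AACGAATATATAGGATGT) matches the top strand at positions 21–38 (3' end points downstream).
Primer B (ATACTCTAATGGCATA) also matches the top strand directly, at positions 174–189 — its reverse complement TATGCCATTAGAGTAT is not present.
Both primers anneal to the bottom strand with 3' ends pointing the same way, so neither can prime synthesis back toward the other.

No product — both primers anneal to the same strand and extend in the same direction.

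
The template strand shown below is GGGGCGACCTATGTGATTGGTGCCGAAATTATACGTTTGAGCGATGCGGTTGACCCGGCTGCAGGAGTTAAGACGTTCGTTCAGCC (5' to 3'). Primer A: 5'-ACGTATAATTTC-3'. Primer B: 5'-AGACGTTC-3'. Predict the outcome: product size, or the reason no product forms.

Primer A (ACGTATAATTTC) has reverse complement GAAATTATACGT, which matches the top strand at positions 25–36; primer A anneals to the top strand there with its 3' end pointing upstream toward position 25.
Primer B (AGACGTTC) matches the top strand directly at positions 71–78; it anneals to the bottom strand with its 3' end pointing downstream toward position 78.
The 3' ends diverge (primer A extends toward position 1, primer B toward position 86), so the primers never converge on a shared product.

No product — the primers' 3' ends point away from each other.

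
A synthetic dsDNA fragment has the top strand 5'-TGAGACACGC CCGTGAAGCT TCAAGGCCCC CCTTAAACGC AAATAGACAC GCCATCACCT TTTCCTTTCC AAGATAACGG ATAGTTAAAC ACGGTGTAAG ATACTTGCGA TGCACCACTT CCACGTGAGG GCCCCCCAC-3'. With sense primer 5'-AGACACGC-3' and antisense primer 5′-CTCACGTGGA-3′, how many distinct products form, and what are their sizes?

Two products: 127 bp, 85 bp

The forward primer AGACACGC matches the top strand at positions 3–10, 45–52.
The reverse primer's reverse complement is TCCACGTGAG, matching at positions 120–129.
Each forward site pairs with the reverse site to give a product ending at position 129: sizes 127, 85 bp.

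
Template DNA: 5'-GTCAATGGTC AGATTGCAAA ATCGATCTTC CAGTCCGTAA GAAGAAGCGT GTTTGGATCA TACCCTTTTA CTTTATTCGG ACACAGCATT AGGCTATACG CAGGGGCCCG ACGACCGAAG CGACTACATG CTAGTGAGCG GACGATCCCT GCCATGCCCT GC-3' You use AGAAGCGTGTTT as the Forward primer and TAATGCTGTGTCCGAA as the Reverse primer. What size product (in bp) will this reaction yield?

49 bp

Scanning the template, AGAAGCGTGTTT occurs at positions 43–54; this primer anneals to the bottom strand there with its 3' end pointing downstream.
Reverse complement of the reverse primer: TTCGGACACAGCATTA. This occurs on the top strand at positions 76–91.
The product runs from position 43 to position 91, so its length is 91 − 43 + 1 = 49 bp.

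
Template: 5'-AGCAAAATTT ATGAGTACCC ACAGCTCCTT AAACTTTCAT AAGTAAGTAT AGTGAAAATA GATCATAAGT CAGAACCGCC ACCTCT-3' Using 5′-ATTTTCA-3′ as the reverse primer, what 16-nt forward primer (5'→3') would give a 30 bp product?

The reverse primer's reverse complement TGAAAAT matches the template at positions 53–59, so the product ends at position 59.
A 30 bp product then starts at position 59 − 30 + 1 = 30.
The forward primer is identical to the top strand there: TAAACTTTCATAAGTA.

5'-TAAACTTTCATAAGTA-3'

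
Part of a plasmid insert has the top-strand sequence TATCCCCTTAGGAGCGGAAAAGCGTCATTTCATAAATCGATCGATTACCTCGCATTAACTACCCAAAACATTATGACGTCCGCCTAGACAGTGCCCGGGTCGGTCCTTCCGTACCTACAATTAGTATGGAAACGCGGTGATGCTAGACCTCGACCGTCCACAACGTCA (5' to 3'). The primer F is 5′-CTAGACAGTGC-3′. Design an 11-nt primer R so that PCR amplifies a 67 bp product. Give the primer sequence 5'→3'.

5'-AGGTCTAGCAT-3'

The forward primer binds at positions 84–94, so a 67 bp product ends at position 84 + 67 − 1 = 150.
The reverse primer anneals to the top strand over positions 140–150, i.e. to ATGCTAGACCT.
Its sequence written 5'→3' is the reverse complement: AGGTCTAGCAT.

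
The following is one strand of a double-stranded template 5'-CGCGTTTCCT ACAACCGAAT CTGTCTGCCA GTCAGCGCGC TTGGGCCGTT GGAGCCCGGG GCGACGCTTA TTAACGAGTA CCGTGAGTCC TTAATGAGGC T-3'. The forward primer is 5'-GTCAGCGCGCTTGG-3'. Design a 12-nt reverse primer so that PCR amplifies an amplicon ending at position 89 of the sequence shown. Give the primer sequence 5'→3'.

The forward primer binds at positions 31–44; the product's 3' end on the top strand is position 89.
The reverse primer anneals to the top strand over positions 78–89, i.e. to GTACCGTGAGTC.
Its sequence written 5'→3' is the reverse complement: GACTCACGGTAC.

5'-GACTCACGGTAC-3'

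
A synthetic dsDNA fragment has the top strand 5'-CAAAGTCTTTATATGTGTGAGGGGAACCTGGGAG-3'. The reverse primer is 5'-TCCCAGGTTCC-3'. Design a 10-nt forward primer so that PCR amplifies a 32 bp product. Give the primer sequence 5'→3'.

The reverse primer's reverse complement GGAACCTGGGA matches the template at positions 23–33, so the product ends at position 33.
A 32 bp product then starts at position 33 − 32 + 1 = 2.
The forward primer is identical to the top strand there: AAAGTCTTTA.

5'-AAAGTCTTTA-3'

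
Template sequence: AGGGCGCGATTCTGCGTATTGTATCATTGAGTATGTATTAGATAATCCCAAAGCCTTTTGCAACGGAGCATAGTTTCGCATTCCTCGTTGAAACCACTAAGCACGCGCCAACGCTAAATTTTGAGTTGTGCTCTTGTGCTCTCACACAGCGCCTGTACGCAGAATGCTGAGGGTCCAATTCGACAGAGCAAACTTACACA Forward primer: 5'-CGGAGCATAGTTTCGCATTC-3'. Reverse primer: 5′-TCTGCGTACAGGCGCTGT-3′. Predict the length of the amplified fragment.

100 bp

Scanning the template, CGGAGCATAGTTTCGCATTC occurs at positions 64–83; this primer anneals to the bottom strand there with its 3' end pointing downstream.
The reverse primer's reverse complement is ACAGCGCCTGTACGCAGA, which matches the template at positions 146–163.
Product length = (reverse-primer end) − (forward-primer start) + 1 = 163 − 64 + 1 = 100 bp.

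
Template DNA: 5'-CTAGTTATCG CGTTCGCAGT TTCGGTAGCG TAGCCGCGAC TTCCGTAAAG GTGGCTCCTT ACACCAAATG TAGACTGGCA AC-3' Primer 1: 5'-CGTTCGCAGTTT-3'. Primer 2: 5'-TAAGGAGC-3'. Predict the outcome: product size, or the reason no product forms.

Primer 1 (CGTTCGCAGTTT) matches the top strand at positions 11–22; it acts as a forward primer.
Primer 2's reverse complement is GCTCCTTA, matching the top strand at positions 54–61; it acts as a reverse primer.
The 3' ends face each other across positions 11–61, giving a 51 bp product.

Yes — a 51 bp product.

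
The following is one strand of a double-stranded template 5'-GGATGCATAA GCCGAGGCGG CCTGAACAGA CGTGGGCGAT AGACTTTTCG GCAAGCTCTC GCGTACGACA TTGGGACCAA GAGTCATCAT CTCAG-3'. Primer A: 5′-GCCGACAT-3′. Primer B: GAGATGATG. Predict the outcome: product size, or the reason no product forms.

No product — primer A has no binding site in the template.

Primer A (GCCGACAT) does not match the top strand, and its reverse complement ATGTCGGC does not match either.
With no annealing site for primer A, no amplification occurs.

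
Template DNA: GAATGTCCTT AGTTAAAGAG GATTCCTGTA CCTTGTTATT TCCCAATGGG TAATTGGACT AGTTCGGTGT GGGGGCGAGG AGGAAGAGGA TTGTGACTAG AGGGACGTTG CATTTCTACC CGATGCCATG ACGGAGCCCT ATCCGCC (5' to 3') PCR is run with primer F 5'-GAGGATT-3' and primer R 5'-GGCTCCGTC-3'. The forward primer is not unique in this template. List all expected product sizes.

121 bp, 53 bp

The forward primer GAGGATT matches the top strand at positions 18–24, 86–92.
The reverse primer's reverse complement is GACGGAGCC, matching at positions 130–138.
Each forward site pairs with the reverse site to give a product ending at position 138: sizes 121, 53 bp.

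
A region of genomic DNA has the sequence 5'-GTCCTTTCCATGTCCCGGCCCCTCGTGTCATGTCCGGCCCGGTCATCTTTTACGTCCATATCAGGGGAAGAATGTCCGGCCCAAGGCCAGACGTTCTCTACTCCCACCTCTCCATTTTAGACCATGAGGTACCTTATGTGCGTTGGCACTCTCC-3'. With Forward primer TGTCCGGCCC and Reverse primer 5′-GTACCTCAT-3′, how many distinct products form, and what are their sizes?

The forward primer TGTCCGGCCC matches the top strand at positions 31–40, 73–82.
The reverse primer's reverse complement is ATGAGGTAC, matching at positions 124–132.
Each forward site pairs with the reverse site to give a product ending at position 132: sizes 102, 60 bp.

Two products: 102 bp, 60 bp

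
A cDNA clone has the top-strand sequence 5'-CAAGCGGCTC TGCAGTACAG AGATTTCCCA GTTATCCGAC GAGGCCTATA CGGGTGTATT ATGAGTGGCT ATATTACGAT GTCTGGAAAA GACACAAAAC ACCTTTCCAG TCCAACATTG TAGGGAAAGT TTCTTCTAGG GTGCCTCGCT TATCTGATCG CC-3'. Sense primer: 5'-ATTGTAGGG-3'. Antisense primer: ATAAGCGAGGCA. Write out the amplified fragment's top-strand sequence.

5'-ATTGTAGGGAAAGTTTCTTCTAGGGTGCCTCGCTTAT-3'

Scanning the template, ATTGTAGGG occurs at positions 117–125; this primer anneals to the bottom strand there with its 3' end pointing downstream.
The reverse primer's reverse complement is TGCCTCGCTTAT, which matches the template at positions 142–153.
The product is the template from position 117 through 153 (37 bp).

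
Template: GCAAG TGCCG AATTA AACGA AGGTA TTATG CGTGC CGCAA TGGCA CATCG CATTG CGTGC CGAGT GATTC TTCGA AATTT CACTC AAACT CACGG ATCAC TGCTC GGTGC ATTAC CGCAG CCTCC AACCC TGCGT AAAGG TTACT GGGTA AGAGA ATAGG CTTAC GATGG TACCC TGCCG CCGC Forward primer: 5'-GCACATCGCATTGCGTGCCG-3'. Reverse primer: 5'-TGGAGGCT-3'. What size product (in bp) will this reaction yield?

The forward primer matches the template at positions 43–62.
The reverse primer's reverse complement is AGCCTCCA, which matches the template at positions 119–126.
Amplicon spans positions 43–126: 84 bp.

84 bp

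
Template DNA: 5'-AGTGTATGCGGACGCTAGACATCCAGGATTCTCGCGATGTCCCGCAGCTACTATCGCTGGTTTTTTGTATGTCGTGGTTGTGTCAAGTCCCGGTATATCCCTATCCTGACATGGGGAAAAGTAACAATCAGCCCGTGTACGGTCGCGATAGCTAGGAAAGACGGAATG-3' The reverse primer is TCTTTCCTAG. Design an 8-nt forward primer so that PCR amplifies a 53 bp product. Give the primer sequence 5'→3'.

5'-ACATGGGG-3'

The reverse primer's reverse complement CTAGGAAAGA matches the template at positions 152–161, so the product ends at position 161.
A 53 bp product then starts at position 161 − 53 + 1 = 109.
The forward primer is identical to the top strand there: ACATGGGG.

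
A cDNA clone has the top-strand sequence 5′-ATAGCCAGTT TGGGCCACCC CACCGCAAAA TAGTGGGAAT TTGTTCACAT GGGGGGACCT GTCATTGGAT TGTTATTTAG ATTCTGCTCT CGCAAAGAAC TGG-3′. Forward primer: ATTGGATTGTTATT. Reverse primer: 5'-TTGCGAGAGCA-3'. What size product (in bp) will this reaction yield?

The forward primer matches the template at positions 64–77.
Taking the reverse complement of TTGCGAGAGCA gives TGCTCTCGCAA, found at positions 85–95 on the template; the primer anneals here to the top strand with its 3' end pointing upstream.
The product runs from position 64 to position 95, so its length is 95 − 64 + 1 = 32 bp.

32 bp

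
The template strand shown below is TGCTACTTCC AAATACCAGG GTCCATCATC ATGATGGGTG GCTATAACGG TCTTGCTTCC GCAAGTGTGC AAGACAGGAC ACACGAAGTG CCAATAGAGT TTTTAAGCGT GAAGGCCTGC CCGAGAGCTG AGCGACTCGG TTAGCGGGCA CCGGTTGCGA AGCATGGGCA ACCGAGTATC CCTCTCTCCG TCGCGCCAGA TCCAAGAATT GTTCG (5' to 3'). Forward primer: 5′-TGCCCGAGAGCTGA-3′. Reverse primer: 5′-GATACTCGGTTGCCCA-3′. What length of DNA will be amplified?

63 bp

Forward primer TGCCCGAGAGCTGA is found on the top strand at positions 118–131.
Reverse complement of the reverse primer: TGGGCAACCGAGTATC. This occurs on the top strand at positions 165–180.
Product length = (reverse-primer end) − (forward-primer start) + 1 = 180 − 118 + 1 = 63 bp.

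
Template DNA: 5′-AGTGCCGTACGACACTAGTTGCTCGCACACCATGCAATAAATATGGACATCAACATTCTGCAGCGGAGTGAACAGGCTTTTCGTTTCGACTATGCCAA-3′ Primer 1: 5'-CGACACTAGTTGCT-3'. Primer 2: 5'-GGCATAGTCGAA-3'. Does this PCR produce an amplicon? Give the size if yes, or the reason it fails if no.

Primer 1 (CGACACTAGTTGCT) matches the top strand at positions 10–23; it acts as a forward primer.
Primer 2's reverse complement is TTCGACTATGCC, matching the top strand at positions 85–96; it acts as a reverse primer.
The 3' ends face each other across positions 10–96, giving an 87 bp product.

Yes — an 87 bp product.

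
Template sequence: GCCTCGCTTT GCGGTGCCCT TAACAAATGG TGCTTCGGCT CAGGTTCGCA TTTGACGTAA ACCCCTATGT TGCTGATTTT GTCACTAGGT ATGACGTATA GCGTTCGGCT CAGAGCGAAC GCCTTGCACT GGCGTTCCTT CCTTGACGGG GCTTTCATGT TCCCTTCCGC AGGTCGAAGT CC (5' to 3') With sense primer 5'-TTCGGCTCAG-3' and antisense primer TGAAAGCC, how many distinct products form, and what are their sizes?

The forward primer TTCGGCTCAG matches the top strand at positions 34–43, 104–113.
The reverse primer's reverse complement is GGCTTTCA, matching at positions 150–157.
Each forward site pairs with the reverse site to give a product ending at position 157: sizes 124, 54 bp.

Two products: 124 bp, 54 bp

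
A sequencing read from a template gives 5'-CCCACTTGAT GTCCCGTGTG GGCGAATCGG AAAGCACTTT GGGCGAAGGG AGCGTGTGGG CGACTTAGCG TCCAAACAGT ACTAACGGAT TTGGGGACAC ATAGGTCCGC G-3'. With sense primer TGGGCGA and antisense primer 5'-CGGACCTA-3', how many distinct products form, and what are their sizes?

The forward primer TGGGCGA matches the top strand at positions 19–25, 40–46, 57–63.
The reverse primer's reverse complement is TAGGTCCG, matching at positions 102–109.
Each forward site pairs with the reverse site to give a product ending at position 109: sizes 91, 70, 53 bp.

Three products: 91 bp, 70 bp, 53 bp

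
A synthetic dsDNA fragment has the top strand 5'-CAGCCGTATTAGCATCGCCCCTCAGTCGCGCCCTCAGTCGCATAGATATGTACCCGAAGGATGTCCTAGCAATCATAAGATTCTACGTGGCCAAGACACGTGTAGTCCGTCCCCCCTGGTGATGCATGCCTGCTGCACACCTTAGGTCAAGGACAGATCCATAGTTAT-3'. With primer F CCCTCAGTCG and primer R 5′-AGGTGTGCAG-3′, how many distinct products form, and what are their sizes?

The forward primer CCCTCAGTCG matches the top strand at positions 19–28, 31–40.
The reverse primer's reverse complement is CTGCACACCT, matching at positions 133–142.
Each forward site pairs with the reverse site to give a product ending at position 142: sizes 124, 112 bp.

Two products: 124 bp, 112 bp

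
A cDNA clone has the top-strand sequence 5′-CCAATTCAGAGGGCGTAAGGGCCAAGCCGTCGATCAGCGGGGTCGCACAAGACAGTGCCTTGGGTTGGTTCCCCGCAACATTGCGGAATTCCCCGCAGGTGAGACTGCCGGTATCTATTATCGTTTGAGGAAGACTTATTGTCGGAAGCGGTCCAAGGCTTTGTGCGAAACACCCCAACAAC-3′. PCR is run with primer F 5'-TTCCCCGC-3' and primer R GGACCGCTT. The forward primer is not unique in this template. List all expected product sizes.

86 bp, 66 bp

The forward primer TTCCCCGC matches the top strand at positions 69–76, 89–96.
The reverse primer's reverse complement is AAGCGGTCC, matching at positions 146–154.
Each forward site pairs with the reverse site to give a product ending at position 154: sizes 86, 66 bp.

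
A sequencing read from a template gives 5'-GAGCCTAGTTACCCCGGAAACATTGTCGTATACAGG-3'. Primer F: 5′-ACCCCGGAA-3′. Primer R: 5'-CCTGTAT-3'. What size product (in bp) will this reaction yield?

26 bp

Forward primer ACCCCGGAA is found on the top strand at positions 11–19.
Reverse complement of the reverse primer: ATACAGG. This occurs on the top strand at positions 30–36.
Amplicon spans positions 11–36: 26 bp.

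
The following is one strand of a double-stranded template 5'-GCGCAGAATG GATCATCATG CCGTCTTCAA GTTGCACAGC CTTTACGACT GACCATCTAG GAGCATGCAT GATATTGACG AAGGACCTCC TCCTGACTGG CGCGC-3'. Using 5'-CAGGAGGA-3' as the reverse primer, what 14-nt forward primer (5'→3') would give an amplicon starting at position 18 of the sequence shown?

The reverse primer's reverse complement TCCTCCTG matches the template at positions 88–95; the product starts at position 18.
The forward primer is identical to the top strand over positions 18–31: ATGCCGTCTTCAAG.

5'-ATGCCGTCTTCAAG-3'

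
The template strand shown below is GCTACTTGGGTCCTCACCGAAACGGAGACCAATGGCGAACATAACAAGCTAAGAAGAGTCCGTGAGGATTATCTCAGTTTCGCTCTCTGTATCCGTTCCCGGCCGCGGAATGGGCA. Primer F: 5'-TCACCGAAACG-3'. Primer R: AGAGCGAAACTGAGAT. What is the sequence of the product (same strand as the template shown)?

Forward primer TCACCGAAACG is found on the top strand at positions 14–24.
Reverse complement of the reverse primer: ATCTCAGTTTCGCTCT. This occurs on the top strand at positions 71–86.
The product is the template from position 14 through 86 (73 bp).

5'-TCACCGAAACGGAGACCAATGGCGAACATAACAAGCTAAGAAGAGTCCGTGAGGATTATCTCAGTTTCGCTCT-3'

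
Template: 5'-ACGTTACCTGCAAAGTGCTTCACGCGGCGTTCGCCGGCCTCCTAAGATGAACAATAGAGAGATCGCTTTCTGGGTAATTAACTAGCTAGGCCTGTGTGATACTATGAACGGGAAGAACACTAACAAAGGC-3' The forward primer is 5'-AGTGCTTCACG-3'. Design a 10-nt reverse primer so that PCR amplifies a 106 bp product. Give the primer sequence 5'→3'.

5'-TGTTCTTCCC-3'

The forward primer binds at positions 14–24, so a 106 bp product ends at position 14 + 106 − 1 = 119.
The reverse primer anneals to the top strand over positions 110–119, i.e. to GGGAAGAACA.
Its sequence written 5'→3' is the reverse complement: TGTTCTTCCC.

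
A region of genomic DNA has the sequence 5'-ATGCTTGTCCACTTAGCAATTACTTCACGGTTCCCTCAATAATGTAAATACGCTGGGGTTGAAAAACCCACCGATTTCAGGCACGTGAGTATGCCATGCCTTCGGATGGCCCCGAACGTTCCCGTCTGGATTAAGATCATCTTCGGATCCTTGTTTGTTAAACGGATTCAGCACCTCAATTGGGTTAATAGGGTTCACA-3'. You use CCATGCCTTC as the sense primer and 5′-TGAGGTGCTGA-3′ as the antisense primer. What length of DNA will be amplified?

85 bp

The forward primer matches the template at positions 94–103.
Taking the reverse complement of TGAGGTGCTGA gives TCAGCACCTCA, found at positions 168–178 on the template; the primer anneals here to the top strand with its 3' end pointing upstream.
Product length = (reverse-primer end) − (forward-primer start) + 1 = 178 − 94 + 1 = 85 bp.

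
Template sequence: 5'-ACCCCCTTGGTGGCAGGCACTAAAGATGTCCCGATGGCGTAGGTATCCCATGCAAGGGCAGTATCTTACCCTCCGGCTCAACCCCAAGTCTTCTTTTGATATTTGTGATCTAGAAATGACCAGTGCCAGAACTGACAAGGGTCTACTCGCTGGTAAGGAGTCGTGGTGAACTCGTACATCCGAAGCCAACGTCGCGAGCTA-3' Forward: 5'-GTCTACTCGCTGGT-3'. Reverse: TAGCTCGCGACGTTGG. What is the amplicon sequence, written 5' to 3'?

Scanning the template, GTCTACTCGCTGGT occurs at positions 141–154; this primer anneals to the bottom strand there with its 3' end pointing downstream.
The reverse primer's reverse complement is CCAACGTCGCGAGCTA, which matches the template at positions 186–201.
The product is the template from position 141 through 201 (61 bp).

5'-GTCTACTCGCTGGTAAGGAGTCGTGGTGAACTCGTACATCCGAAGCCAACGTCGCGAGCTA-3'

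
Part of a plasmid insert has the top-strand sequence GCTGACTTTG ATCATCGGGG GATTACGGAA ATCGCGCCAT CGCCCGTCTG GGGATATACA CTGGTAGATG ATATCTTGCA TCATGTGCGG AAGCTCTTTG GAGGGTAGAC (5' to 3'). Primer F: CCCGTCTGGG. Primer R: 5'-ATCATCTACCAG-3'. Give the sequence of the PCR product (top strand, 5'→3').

5'-CCCGTCTGGGGATATACACTGGTAGATGAT-3'

Scanning the template, CCCGTCTGGG occurs at positions 43–52; this primer anneals to the bottom strand there with its 3' end pointing downstream.
Taking the reverse complement of ATCATCTACCAG gives CTGGTAGATGAT, found at positions 61–72 on the template; the primer anneals here to the top strand with its 3' end pointing upstream.
The product is the template from position 43 through 72 (30 bp).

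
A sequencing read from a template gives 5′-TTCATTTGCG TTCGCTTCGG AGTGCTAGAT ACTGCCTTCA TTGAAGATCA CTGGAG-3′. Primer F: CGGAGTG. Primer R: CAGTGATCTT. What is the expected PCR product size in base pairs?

Scanning the template, CGGAGTG occurs at positions 18–24; this primer anneals to the bottom strand there with its 3' end pointing downstream.
The reverse primer's reverse complement is AAGATCACTG, which matches the template at positions 44–53.
Amplicon spans positions 18–53: 36 bp.

36 bp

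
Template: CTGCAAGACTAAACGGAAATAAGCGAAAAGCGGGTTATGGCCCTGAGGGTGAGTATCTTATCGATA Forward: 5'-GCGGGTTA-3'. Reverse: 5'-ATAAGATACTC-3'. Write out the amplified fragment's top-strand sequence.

5'-GCGGGTTATGGCCCTGAGGGTGAGTATCTTAT-3'

The forward primer matches the template at positions 30–37.
Reverse complement of the reverse primer: GAGTATCTTAT. This occurs on the top strand at positions 51–61.
The product is the template from position 30 through 61 (32 bp).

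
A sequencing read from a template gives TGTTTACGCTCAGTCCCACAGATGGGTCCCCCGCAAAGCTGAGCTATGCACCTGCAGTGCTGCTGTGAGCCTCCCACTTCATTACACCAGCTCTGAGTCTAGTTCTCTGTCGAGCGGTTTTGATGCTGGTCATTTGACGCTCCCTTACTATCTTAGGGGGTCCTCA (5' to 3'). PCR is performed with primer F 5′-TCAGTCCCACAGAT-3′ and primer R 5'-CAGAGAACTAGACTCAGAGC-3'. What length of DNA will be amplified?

100 bp

Forward primer TCAGTCCCACAGAT is found on the top strand at positions 10–23.
The reverse primer's reverse complement is GCTCTGAGTCTAGTTCTCTG, which matches the template at positions 90–109.
The product runs from position 10 to position 109, so its length is 109 − 10 + 1 = 100 bp.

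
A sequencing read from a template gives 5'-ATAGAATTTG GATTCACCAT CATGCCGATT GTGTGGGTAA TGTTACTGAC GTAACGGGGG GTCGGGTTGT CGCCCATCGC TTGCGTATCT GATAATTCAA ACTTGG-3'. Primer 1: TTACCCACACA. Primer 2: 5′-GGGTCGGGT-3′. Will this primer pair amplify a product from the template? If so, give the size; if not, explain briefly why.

Primer 1 (TTACCCACACA) has reverse complement TGTGTGGGTAA, which matches the top strand at positions 30–40; primer 1 anneals to the top strand there with its 3' end pointing upstream toward position 30.
Primer 2 (GGGTCGGGT) matches the top strand directly at positions 59–67; it anneals to the bottom strand with its 3' end pointing downstream toward position 67.
The 3' ends diverge (primer 1 extends toward position 1, primer 2 toward position 106), so the primers never converge on a shared product.

No product — the primers' 3' ends point away from each other.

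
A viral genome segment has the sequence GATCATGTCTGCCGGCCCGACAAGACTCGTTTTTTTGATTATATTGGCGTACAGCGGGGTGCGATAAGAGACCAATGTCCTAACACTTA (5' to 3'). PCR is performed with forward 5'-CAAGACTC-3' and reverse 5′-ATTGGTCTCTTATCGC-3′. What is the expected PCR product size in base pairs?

The forward primer matches the template at positions 21–28.
The reverse primer's reverse complement is GCGATAAGAGACCAAT, which matches the template at positions 61–76.
Amplicon spans positions 21–76: 56 bp.

56 bp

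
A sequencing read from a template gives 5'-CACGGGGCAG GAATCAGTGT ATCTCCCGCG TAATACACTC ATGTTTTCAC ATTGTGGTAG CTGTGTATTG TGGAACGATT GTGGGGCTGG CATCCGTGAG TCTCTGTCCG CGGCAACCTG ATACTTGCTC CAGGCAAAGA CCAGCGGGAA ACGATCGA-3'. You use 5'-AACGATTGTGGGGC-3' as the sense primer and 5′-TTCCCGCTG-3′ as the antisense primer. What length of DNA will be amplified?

Scanning the template, AACGATTGTGGGGC occurs at positions 74–87; this primer anneals to the bottom strand there with its 3' end pointing downstream.
Taking the reverse complement of TTCCCGCTG gives CAGCGGGAA, found at positions 142–150 on the template; the primer anneals here to the top strand with its 3' end pointing upstream.
Product length = (reverse-primer end) − (forward-primer start) + 1 = 150 − 74 + 1 = 77 bp.

77 bp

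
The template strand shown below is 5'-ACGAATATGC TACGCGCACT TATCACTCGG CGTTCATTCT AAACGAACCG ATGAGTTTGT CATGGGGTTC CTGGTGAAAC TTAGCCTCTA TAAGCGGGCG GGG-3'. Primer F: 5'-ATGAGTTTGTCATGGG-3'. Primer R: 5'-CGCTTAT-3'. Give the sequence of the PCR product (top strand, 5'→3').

5'-ATGAGTTTGTCATGGGGTTCCTGGTGAAACTTAGCCTCTATAAGCG-3'

The forward primer matches the template at positions 51–66.
Taking the reverse complement of CGCTTAT gives ATAAGCG, found at positions 90–96 on the template; the primer anneals here to the top strand with its 3' end pointing upstream.
The product is the template from position 51 through 96 (46 bp).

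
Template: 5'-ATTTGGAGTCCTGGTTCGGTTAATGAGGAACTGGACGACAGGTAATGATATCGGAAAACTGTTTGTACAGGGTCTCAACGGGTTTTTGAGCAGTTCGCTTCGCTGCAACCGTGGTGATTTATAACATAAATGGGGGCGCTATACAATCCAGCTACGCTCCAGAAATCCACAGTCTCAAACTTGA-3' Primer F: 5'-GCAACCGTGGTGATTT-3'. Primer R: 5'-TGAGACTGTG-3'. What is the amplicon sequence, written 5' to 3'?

5'-GCAACCGTGGTGATTTATAACATAAATGGGGGCGCTATACAATCCAGCTACGCTCCAGAAATCCACAGTCTCA-3'

Forward primer GCAACCGTGGTGATTT is found on the top strand at positions 105–120.
The reverse primer's reverse complement is CACAGTCTCA, which matches the template at positions 168–177.
The product is the template from position 105 through 177 (73 bp).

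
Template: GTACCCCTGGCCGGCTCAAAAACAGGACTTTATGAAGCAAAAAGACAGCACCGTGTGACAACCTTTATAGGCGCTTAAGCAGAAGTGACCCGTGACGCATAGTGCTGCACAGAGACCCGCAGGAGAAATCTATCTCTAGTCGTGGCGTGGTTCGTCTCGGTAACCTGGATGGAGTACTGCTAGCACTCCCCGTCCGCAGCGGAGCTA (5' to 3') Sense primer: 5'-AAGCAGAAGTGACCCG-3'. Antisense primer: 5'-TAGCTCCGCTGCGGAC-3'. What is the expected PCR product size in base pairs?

Forward primer AAGCAGAAGTGACCCG is found on the top strand at positions 77–92.
Reverse complement of the reverse primer: GTCCGCAGCGGAGCTA. This occurs on the top strand at positions 192–207.
Product length = (reverse-primer end) − (forward-primer start) + 1 = 207 − 77 + 1 = 131 bp.

131 bp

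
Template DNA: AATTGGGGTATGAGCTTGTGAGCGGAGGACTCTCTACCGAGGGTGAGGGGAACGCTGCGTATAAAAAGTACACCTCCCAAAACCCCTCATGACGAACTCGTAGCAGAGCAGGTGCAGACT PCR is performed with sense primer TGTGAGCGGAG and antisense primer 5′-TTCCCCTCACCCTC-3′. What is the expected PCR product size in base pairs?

Scanning the template, TGTGAGCGGAG occurs at positions 17–27; this primer anneals to the bottom strand there with its 3' end pointing downstream.
Taking the reverse complement of TTCCCCTCACCCTC gives GAGGGTGAGGGGAA, found at positions 39–52 on the template; the primer anneals here to the top strand with its 3' end pointing upstream.
The product runs from position 17 to position 52, so its length is 52 − 17 + 1 = 36 bp.

36 bp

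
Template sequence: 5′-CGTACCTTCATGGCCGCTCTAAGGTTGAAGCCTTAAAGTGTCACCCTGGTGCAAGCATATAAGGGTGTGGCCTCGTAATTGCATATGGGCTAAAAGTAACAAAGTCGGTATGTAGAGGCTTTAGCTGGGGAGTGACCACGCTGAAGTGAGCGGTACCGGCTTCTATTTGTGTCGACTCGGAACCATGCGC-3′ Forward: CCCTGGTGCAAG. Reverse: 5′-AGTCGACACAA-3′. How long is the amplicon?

Forward primer CCCTGGTGCAAG is found on the top strand at positions 44–55.
Taking the reverse complement of AGTCGACACAA gives TTGTGTCGACT, found at positions 167–177 on the template; the primer anneals here to the top strand with its 3' end pointing upstream.
The product runs from position 44 to position 177, so its length is 177 − 44 + 1 = 134 bp.

134 bp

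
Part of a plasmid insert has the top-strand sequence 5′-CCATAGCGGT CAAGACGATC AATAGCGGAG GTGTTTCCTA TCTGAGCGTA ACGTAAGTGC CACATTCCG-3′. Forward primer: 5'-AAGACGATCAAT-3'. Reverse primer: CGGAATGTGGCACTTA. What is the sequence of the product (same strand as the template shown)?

The forward primer matches the template at positions 12–23.
The reverse primer's reverse complement is TAAGTGCCACATTCCG, which matches the template at positions 54–69.
The product is the template from position 12 through 69 (58 bp).

5'-AAGACGATCAATAGCGGAGGTGTTTCCTATCTGAGCGTAACGTAAGTGCCACATTCCG-3'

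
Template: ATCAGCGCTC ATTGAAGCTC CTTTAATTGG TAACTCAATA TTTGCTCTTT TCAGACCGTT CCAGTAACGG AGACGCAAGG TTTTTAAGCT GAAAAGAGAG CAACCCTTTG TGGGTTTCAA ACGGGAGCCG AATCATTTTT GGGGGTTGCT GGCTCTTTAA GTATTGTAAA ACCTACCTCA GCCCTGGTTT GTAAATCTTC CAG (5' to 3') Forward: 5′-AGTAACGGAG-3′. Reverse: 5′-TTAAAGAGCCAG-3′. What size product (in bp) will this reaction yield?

Forward primer AGTAACGGAG is found on the top strand at positions 63–72.
Taking the reverse complement of TTAAAGAGCCAG gives CTGGCTCTTTAA, found at positions 149–160 on the template; the primer anneals here to the top strand with its 3' end pointing upstream.
The product runs from position 63 to position 160, so its length is 160 − 63 + 1 = 98 bp.

98 bp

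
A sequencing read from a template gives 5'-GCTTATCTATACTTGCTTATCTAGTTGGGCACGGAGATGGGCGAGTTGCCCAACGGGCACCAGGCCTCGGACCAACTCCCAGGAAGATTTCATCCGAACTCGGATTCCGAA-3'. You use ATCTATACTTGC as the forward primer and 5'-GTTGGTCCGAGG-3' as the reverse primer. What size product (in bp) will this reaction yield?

72 bp

Forward primer ATCTATACTTGC is found on the top strand at positions 5–16.
Reverse complement of the reverse primer: CCTCGGACCAAC. This occurs on the top strand at positions 65–76.
Product length = (reverse-primer end) − (forward-primer start) + 1 = 76 − 5 + 1 = 72 bp.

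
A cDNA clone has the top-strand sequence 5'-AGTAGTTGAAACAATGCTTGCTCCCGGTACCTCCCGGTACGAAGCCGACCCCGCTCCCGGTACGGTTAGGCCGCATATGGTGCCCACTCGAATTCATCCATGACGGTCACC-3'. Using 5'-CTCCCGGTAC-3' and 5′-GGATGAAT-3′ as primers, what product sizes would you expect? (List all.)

79 bp, 69 bp, 46 bp

The forward primer CTCCCGGTAC matches the top strand at positions 21–30, 31–40, 54–63.
The reverse primer's reverse complement is ATTCATCC, matching at positions 92–99.
Each forward site pairs with the reverse site to give a product ending at position 99: sizes 79, 69, 46 bp.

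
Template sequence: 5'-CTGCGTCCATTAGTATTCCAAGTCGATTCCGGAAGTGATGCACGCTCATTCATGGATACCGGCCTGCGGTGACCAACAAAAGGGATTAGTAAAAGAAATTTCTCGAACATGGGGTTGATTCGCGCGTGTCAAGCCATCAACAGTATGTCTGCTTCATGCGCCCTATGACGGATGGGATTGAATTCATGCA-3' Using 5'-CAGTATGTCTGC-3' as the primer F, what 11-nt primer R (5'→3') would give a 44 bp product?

5'-AATTCAATCCC-3'

The forward primer binds at positions 141–152, so a 44 bp product ends at position 141 + 44 − 1 = 184.
The reverse primer anneals to the top strand over positions 174–184, i.e. to GGGATTGAATT.
Its sequence written 5'→3' is the reverse complement: AATTCAATCCC.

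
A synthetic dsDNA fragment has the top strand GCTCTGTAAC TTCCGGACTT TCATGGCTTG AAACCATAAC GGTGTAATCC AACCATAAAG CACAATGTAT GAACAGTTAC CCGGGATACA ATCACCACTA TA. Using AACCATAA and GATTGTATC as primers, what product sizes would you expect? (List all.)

62 bp, 43 bp

The forward primer AACCATAA matches the top strand at positions 32–39, 51–58.
The reverse primer's reverse complement is GATACAATC, matching at positions 85–93.
Each forward site pairs with the reverse site to give a product ending at position 93: sizes 62, 43 bp.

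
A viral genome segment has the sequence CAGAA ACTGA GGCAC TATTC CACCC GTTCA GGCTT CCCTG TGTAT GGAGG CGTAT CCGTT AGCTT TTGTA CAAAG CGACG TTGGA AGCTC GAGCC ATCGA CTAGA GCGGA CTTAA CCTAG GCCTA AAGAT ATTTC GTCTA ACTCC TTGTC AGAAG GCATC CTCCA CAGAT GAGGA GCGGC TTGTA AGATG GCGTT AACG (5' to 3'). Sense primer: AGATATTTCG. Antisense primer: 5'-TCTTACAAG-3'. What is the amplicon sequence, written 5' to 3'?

Scanning the template, AGATATTTCG occurs at positions 127–136; this primer anneals to the bottom strand there with its 3' end pointing downstream.
The reverse primer's reverse complement is CTTGTAAGA, which matches the template at positions 180–188.
The product is the template from position 127 through 188 (62 bp).

5'-AGATATTTCGTCTAACTCCTTGTCAGAAGGCATCCTCCACAGATGAGGAGCGGCTTGTAAGA-3'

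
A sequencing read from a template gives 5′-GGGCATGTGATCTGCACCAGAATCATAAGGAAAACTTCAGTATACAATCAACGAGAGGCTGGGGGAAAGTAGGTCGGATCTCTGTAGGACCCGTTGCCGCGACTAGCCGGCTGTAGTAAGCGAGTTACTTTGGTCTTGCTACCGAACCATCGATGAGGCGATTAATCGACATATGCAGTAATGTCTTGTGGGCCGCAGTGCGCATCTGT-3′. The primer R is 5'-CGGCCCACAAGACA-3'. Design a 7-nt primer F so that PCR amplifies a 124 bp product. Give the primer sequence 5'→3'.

5'-GGTCGGA-3'

The reverse primer's reverse complement TGTCTTGTGGGCCG matches the template at positions 182–195, so the product ends at position 195.
A 124 bp product then starts at position 195 − 124 + 1 = 72.
The forward primer is identical to the top strand there: GGTCGGA.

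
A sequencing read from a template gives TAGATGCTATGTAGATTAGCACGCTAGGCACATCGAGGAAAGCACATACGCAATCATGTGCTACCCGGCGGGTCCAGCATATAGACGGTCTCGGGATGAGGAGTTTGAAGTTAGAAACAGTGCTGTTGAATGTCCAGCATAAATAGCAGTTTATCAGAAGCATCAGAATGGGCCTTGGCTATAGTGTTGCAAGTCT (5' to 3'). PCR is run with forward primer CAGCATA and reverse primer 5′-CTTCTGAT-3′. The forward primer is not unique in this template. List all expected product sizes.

The forward primer CAGCATA matches the top strand at positions 75–81, 135–141.
The reverse primer's reverse complement is ATCAGAAG, matching at positions 153–160.
Each forward site pairs with the reverse site to give a product ending at position 160: sizes 86, 26 bp.

86 bp, 26 bp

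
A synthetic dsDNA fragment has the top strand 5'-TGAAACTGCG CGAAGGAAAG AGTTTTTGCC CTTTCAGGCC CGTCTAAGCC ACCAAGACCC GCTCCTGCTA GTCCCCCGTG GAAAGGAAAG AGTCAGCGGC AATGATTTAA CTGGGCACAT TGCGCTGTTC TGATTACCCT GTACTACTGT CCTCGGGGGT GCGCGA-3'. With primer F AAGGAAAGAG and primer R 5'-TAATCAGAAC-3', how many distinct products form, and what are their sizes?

The forward primer AAGGAAAGAG matches the top strand at positions 13–22, 83–92.
The reverse primer's reverse complement is GTTCTGATTA, matching at positions 127–136.
Each forward site pairs with the reverse site to give a product ending at position 136: sizes 124, 54 bp.

Two products: 124 bp, 54 bp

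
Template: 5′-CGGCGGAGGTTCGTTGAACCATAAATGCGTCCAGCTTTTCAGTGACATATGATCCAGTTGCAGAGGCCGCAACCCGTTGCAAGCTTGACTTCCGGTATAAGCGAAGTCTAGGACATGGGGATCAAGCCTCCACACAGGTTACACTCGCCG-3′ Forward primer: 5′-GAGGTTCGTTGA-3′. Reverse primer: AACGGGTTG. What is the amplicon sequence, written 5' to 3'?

The forward primer matches the template at positions 6–17.
The reverse primer's reverse complement is CAACCCGTT, which matches the template at positions 70–78.
The product is the template from position 6 through 78 (73 bp).

5'-GAGGTTCGTTGAACCATAAATGCGTCCAGCTTTTCAGTGACATATGATCCAGTTGCAGAGGCCGCAACCCGTT-3'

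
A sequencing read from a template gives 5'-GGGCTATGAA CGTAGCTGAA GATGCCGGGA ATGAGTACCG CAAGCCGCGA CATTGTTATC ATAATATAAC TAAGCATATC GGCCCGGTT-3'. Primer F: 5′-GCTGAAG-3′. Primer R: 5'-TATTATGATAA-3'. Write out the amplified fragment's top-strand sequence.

Scanning the template, GCTGAAG occurs at positions 15–21; this primer anneals to the bottom strand there with its 3' end pointing downstream.
Reverse complement of the reverse primer: TTATCATAATA. This occurs on the top strand at positions 56–66.
The product is the template from position 15 through 66 (52 bp).

5'-GCTGAAGATGCCGGGAATGAGTACCGCAAGCCGCGACATTGTTATCATAATA-3'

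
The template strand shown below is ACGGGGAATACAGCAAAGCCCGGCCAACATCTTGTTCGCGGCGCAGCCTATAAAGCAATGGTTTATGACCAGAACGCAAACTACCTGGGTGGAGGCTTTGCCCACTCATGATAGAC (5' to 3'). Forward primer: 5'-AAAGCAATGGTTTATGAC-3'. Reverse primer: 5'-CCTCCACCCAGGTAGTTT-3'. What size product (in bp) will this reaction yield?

44 bp

The forward primer matches the template at positions 52–69.
Reverse complement of the reverse primer: AAACTACCTGGGTGGAGG. This occurs on the top strand at positions 78–95.
The product runs from position 52 to position 95, so its length is 95 − 52 + 1 = 44 bp.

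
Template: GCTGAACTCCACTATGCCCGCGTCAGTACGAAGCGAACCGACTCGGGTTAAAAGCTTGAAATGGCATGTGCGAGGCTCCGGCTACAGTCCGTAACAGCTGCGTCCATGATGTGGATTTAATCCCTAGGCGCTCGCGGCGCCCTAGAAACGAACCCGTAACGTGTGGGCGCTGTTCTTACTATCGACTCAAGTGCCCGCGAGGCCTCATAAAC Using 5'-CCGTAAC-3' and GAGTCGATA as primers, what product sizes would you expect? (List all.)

100 bp, 35 bp

The forward primer CCGTAAC matches the top strand at positions 89–95, 154–160.
The reverse primer's reverse complement is TATCGACTC, matching at positions 180–188.
Each forward site pairs with the reverse site to give a product ending at position 188: sizes 100, 35 bp.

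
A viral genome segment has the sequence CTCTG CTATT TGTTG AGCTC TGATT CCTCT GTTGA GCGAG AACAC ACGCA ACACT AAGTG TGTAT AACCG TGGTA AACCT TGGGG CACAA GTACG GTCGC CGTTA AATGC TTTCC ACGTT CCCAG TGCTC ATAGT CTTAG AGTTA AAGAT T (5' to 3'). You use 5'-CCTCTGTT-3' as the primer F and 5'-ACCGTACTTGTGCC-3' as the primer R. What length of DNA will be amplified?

72 bp

Scanning the template, CCTCTGTT occurs at positions 26–33; this primer anneals to the bottom strand there with its 3' end pointing downstream.
The reverse primer's reverse complement is GGCACAAGTACGGT, which matches the template at positions 84–97.
Product length = (reverse-primer end) − (forward-primer start) + 1 = 97 − 26 + 1 = 72 bp.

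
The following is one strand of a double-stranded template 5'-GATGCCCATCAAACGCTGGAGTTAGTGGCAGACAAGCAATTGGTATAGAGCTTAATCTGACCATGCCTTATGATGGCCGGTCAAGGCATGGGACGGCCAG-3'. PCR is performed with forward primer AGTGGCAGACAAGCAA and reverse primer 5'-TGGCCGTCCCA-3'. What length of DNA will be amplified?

76 bp

Forward primer AGTGGCAGACAAGCAA is found on the top strand at positions 24–39.
Taking the reverse complement of TGGCCGTCCCA gives TGGGACGGCCA, found at positions 89–99 on the template; the primer anneals here to the top strand with its 3' end pointing upstream.
The product runs from position 24 to position 99, so its length is 99 − 24 + 1 = 76 bp.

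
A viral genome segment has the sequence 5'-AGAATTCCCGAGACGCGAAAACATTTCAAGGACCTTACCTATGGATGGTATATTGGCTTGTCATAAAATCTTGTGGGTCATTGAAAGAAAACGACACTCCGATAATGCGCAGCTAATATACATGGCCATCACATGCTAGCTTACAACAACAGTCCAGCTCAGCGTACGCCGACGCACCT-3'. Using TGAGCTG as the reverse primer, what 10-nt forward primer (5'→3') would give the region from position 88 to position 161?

5'-AAAACGACAC-3'

The reverse primer's reverse complement CAGCTCA matches the template at positions 155–161; the product starts at position 88.
The forward primer is identical to the top strand over positions 88–97: AAAACGACAC.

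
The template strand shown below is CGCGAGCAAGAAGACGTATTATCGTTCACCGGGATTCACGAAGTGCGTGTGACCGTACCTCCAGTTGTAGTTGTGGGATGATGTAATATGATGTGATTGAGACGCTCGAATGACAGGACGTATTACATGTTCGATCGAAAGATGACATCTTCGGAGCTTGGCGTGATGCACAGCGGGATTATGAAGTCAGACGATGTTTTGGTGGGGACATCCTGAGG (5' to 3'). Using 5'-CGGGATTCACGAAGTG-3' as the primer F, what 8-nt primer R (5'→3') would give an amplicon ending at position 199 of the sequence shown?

The forward primer binds at positions 30–45; the product's 3' end on the top strand is position 199.
The reverse primer anneals to the top strand over positions 192–199, i.e. to CGATGTTT.
Its sequence written 5'→3' is the reverse complement: AAACATCG.

5'-AAACATCG-3'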